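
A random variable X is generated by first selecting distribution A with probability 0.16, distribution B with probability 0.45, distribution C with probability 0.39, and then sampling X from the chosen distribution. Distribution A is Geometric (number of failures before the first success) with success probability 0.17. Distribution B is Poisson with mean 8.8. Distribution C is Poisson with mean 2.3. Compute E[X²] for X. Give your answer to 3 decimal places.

50.177

For each component E[X²] = Var + (mean)², giving A: 52.5571; B: 86.24; C: 7.59.
Overall E[X²] = 0.16·52.5571 + 0.45·86.24 + 0.39·7.59 = 50.1772.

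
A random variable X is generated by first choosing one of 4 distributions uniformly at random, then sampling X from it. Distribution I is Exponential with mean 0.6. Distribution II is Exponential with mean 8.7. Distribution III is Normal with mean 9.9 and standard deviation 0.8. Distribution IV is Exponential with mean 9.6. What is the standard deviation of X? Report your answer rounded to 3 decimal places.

Per component, I: μ=0.6, E[X²]=0.72; II: μ=8.7, E[X²]=151.38; III: μ=9.9, E[X²]=98.65; IV: μ=9.6, E[X²]=184.32.
E[X] = 0.25·0.6 + 0.25·8.7 + 0.25·9.9 + 0.25·9.6 = 7.2.
E[X²] = 0.25·0.72 + 0.25·151.38 + 0.25·98.65 + 0.25·184.32 = 108.767.
Var(X) = E[X²] − (E[X])² = 108.767 − 51.84 = 56.9275.
SD(X) = √56.9275 = 7.54503.

7.545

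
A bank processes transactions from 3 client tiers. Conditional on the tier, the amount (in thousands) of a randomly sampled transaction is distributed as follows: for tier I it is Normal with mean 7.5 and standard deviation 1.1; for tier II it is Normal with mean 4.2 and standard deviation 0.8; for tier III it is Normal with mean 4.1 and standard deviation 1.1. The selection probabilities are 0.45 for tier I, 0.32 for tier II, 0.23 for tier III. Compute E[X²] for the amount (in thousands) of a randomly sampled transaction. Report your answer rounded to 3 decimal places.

For each component E[X²] = Var + (mean)², giving I: 57.46; II: 18.28; III: 18.02.
Overall E[X²] = 0.45·57.46 + 0.32·18.28 + 0.23·18.02 = 35.8512.

35.851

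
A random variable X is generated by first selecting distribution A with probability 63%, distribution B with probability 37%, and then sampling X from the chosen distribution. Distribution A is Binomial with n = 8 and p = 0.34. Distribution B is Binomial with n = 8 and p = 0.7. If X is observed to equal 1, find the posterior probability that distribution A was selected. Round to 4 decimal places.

0.9952

Likelihoods P(X=1 | ·): A: 0.14838; B: 0.00122472.
Posterior ∝ prior × likelihood. Numerator for A: 0.63·0.14838 = 0.0934796.
Normalizing constant: 0.63·0.14838 + 0.37·0.00122472 = 0.0939328.
P(A | observation) = 0.0934796 / 0.0939328 = 0.995176.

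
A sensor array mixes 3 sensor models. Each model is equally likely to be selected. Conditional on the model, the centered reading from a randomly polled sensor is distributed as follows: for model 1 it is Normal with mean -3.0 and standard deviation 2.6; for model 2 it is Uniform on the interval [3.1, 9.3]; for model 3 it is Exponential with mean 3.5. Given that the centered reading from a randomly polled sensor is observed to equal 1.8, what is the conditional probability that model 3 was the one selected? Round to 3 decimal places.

Likelihoods f(1.8 | ·): 1: 0.027915; 2: 0; 3: 0.170836.
Posterior ∝ prior × likelihood. Numerator for 3: 0.333333·0.170836 = 0.0569455.
Normalizing constant: 0.333333·0.027915 + 0.333333·0 + 0.333333·0.170836 = 0.0662505.
P(3 | observation) = 0.0569455 / 0.0662505 = 0.859548.

0.860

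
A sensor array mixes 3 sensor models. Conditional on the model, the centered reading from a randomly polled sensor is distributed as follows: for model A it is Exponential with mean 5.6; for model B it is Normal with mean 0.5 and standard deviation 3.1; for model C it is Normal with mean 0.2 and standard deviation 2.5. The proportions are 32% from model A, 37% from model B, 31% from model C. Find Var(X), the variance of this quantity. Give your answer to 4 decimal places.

Per component, A: μ=5.6, E[X²]=62.72; B: μ=0.5, E[X²]=9.86; C: μ=0.2, E[X²]=6.29.
E[X] = 0.32·5.6 + 0.37·0.5 + 0.31·0.2 = 2.039.
E[X²] = 0.32·62.72 + 0.37·9.86 + 0.31·6.29 = 25.6685.
Var(X) = E[X²] − (E[X])² = 25.6685 − 4.15752 = 21.511.

21.5110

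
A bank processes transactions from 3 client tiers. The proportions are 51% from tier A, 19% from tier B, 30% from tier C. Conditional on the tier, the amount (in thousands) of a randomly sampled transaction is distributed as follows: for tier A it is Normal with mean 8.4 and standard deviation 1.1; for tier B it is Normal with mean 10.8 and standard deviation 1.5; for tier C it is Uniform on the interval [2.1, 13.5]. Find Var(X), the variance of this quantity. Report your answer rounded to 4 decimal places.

5.4198

Per component, A: μ=8.4, E[X²]=71.77; B: μ=10.8, E[X²]=118.89; C: μ=7.8, E[X²]=71.67.
E[X] = 0.51·8.4 + 0.19·10.8 + 0.3·7.8 = 8.676.
E[X²] = 0.51·71.77 + 0.19·118.89 + 0.3·71.67 = 80.6928.
Var(X) = E[X²] − (E[X])² = 80.6928 − 75.273 = 5.41982.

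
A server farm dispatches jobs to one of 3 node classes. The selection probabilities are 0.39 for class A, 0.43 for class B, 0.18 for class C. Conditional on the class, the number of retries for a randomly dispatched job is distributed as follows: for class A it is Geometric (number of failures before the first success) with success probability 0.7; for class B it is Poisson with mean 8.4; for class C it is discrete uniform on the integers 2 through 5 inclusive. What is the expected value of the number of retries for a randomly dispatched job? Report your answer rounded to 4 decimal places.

Component means — A: 0.428571; B: 8.4; C: 3.5.
E[X] = 0.39·0.428571 + 0.43·8.4 + 0.18·3.5 = 4.40914.

4.4091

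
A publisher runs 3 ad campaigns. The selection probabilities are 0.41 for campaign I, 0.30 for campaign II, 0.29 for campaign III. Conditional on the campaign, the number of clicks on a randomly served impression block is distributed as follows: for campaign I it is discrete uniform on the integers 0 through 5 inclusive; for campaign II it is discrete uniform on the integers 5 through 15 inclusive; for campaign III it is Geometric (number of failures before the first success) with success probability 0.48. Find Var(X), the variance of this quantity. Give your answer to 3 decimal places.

18.925

Per component, I: μ=2.5, E[X²]=9.16667; II: μ=10, E[X²]=110; III: μ=1.08333, E[X²]=3.43056.
E[X] = 0.41·2.5 + 0.3·10 + 0.29·1.08333 = 4.33917.
E[X²] = 0.41·9.16667 + 0.3·110 + 0.29·3.43056 = 37.7532.
Var(X) = E[X²] − (E[X])² = 37.7532 − 18.8284 = 18.9248.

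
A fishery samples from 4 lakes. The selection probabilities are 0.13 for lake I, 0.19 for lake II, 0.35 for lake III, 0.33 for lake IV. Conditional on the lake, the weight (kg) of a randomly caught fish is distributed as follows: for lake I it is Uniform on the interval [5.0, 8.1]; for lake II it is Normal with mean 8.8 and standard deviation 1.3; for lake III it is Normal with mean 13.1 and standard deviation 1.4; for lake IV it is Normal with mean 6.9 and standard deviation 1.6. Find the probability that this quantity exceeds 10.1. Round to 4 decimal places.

0.3820

Conditional on each lake, P(X > 10.1): I: 0; II: 0.158655; III: 0.983938; IV: 0.0227501.
By total probability, P(X > 10.1) = 0.13·0 + 0.19·0.158655 + 0.35·0.983938 + 0.33·0.0227501 = 0.38203.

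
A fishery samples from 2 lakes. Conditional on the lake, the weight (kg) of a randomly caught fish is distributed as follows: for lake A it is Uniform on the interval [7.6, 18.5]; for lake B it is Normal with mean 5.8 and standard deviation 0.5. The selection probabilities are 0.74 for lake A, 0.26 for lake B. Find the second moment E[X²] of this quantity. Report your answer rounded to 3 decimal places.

For each component E[X²] = Var + (mean)², giving A: 180.203; B: 33.89.
Overall E[X²] = 0.74·180.203 + 0.26·33.89 = 142.162.

142.162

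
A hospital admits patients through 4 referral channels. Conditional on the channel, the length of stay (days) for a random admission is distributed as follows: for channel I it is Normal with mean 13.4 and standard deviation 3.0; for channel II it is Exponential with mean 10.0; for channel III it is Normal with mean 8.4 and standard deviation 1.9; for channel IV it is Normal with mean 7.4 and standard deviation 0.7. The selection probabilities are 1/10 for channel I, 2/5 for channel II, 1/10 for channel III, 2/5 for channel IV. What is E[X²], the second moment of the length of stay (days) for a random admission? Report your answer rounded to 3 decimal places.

For each component E[X²] = Var + (mean)², giving I: 188.56; II: 200; III: 74.17; IV: 55.25.
Overall E[X²] = 0.1·188.56 + 0.4·200 + 0.1·74.17 + 0.4·55.25 = 128.373.

128.373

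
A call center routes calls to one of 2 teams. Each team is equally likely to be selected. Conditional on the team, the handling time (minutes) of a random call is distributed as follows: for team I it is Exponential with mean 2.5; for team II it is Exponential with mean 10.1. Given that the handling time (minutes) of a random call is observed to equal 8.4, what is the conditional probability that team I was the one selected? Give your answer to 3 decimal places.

Likelihoods f(8.4 | ·): I: 0.0138941; II: 0.0431006.
Posterior ∝ prior × likelihood. Numerator for I: 0.5·0.0138941 = 0.00694705.
Normalizing constant: 0.5·0.0138941 + 0.5·0.0431006 = 0.0284973.
P(I | observation) = 0.00694705 / 0.0284973 = 0.243779.

0.244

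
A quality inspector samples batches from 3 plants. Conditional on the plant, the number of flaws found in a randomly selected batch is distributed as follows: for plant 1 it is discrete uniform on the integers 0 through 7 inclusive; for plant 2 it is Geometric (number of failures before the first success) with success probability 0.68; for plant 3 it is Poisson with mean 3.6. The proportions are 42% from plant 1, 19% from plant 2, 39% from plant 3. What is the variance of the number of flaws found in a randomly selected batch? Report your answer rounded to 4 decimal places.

5.2002

Per component, 1: μ=3.5, E[X²]=17.5; 2: μ=0.470588, E[X²]=0.913495; 3: μ=3.6, E[X²]=16.56.
E[X] = 0.42·3.5 + 0.19·0.470588 + 0.39·3.6 = 2.96341.
E[X²] = 0.42·17.5 + 0.19·0.913495 + 0.39·16.56 = 13.982.
Var(X) = E[X²] − (E[X])² = 13.982 − 8.78181 = 5.20015.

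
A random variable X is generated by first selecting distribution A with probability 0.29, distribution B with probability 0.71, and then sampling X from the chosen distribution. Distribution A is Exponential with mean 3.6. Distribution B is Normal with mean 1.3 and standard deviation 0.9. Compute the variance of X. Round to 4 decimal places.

5.4227

Per component, A: μ=3.6, E[X²]=25.92; B: μ=1.3, E[X²]=2.5.
E[X] = 0.29·3.6 + 0.71·1.3 = 1.967.
E[X²] = 0.29·25.92 + 0.71·2.5 = 9.2918.
Var(X) = E[X²] − (E[X])² = 9.2918 − 3.86909 = 5.42271.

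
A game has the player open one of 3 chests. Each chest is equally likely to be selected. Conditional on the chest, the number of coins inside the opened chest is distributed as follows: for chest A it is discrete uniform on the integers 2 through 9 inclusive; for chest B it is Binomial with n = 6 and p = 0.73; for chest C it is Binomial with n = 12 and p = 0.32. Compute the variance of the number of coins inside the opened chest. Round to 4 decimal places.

Per component, A: μ=5.5, E[X²]=35.5; B: μ=4.38, E[X²]=20.367; C: μ=3.84, E[X²]=17.3568.
E[X] = 0.333333·5.5 + 0.333333·4.38 + 0.333333·3.84 = 4.57333.
E[X²] = 0.333333·35.5 + 0.333333·20.367 + 0.333333·17.3568 = 24.4079.
Var(X) = E[X²] − (E[X])² = 24.4079 − 20.9154 = 3.49256.

3.4926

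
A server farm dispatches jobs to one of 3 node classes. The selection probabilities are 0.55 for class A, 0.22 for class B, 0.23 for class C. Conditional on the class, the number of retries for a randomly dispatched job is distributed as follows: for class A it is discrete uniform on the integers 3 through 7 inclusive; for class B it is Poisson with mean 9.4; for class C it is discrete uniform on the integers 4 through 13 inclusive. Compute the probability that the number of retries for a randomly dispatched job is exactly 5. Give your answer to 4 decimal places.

0.1441

Conditional on each class, P(X = 5): A: 0.2; B: 0.0505929; C: 0.1.
By total probability, P(X = 5) = 0.55·0.2 + 0.22·0.0505929 + 0.23·0.1 = 0.14413.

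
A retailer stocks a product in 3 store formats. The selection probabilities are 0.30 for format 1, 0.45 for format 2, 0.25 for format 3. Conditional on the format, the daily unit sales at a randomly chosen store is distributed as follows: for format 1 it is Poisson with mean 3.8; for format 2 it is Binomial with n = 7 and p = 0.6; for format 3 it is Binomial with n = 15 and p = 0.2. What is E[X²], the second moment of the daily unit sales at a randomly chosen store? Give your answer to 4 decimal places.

17.0160

For each component E[X²] = Var + (mean)², giving 1: 18.24; 2: 19.32; 3: 11.4.
Overall E[X²] = 0.3·18.24 + 0.45·19.32 + 0.25·11.4 = 17.016.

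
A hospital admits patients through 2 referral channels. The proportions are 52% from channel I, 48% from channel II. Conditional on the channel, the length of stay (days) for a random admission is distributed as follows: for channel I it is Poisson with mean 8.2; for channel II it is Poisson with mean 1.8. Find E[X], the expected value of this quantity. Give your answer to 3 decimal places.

5.128

Component means — I: 8.2; II: 1.8.
E[X] = 0.52·8.2 + 0.48·1.8 = 5.128.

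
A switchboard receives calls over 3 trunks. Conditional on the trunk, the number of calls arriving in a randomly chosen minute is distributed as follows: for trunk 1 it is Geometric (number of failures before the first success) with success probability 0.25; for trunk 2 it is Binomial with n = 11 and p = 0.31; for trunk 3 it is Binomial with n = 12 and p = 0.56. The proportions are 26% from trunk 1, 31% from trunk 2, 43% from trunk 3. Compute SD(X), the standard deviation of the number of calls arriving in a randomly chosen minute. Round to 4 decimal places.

2.8534

Per component, 1: μ=3, E[X²]=21; 2: μ=3.41, E[X²]=13.981; 3: μ=6.72, E[X²]=48.1152.
E[X] = 0.26·3 + 0.31·3.41 + 0.43·6.72 = 4.7267.
E[X²] = 0.26·21 + 0.31·13.981 + 0.43·48.1152 = 30.4836.
Var(X) = E[X²] − (E[X])² = 30.4836 − 22.3417 = 8.14195.
SD(X) = √8.14195 = 2.85341.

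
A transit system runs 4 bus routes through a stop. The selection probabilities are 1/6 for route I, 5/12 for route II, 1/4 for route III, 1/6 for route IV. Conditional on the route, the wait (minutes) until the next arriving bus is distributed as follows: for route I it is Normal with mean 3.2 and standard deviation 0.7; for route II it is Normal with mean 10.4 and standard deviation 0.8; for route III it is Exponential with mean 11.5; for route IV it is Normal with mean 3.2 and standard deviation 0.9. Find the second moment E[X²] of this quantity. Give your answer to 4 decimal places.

115.0883

For each component E[X²] = Var + (mean)², giving I: 10.73; II: 108.8; III: 264.5; IV: 11.05.
Overall E[X²] = 0.166667·10.73 + 0.416667·108.8 + 0.25·264.5 + 0.166667·11.05 = 115.088.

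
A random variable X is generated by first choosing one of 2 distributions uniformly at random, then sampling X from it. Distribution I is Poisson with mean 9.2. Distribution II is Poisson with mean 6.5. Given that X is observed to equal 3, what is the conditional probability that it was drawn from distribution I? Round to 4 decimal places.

0.1601

Likelihoods P(X=3 | ·): I: 0.013113; II: 0.0688137.
Posterior ∝ prior × likelihood. Numerator for I: 0.5·0.013113 = 0.00655651.
Normalizing constant: 0.5·0.013113 + 0.5·0.0688137 = 0.0409633.
P(I | observation) = 0.00655651 / 0.0409633 = 0.160058.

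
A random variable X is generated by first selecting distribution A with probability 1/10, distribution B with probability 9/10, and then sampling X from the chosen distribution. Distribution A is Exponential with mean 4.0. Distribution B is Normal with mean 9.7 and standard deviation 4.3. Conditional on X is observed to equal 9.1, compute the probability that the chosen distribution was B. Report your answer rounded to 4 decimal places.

Likelihoods f(9.1 | ·): A: 0.0256992; B: 0.0918785.
Posterior ∝ prior × likelihood. Numerator for B: 0.9·0.0918785 = 0.0826906.
Normalizing constant: 0.1·0.0256992 + 0.9·0.0918785 = 0.0852605.
P(B | observation) = 0.0826906 / 0.0852605 = 0.969858.

0.9699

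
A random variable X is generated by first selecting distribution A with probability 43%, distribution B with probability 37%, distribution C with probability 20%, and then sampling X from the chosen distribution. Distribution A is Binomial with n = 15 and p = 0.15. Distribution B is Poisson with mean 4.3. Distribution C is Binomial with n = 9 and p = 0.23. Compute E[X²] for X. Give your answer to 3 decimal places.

For each component E[X²] = Var + (mean)², giving A: 6.975; B: 22.79; C: 5.8788.
Overall E[X²] = 0.43·6.975 + 0.37·22.79 + 0.2·5.8788 = 12.6073.

12.607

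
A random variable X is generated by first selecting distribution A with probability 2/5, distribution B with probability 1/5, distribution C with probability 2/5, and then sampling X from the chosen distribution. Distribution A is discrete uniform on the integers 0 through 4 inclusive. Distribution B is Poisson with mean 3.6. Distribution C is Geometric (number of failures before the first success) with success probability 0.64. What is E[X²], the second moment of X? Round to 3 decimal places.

6.190

For each component E[X²] = Var + (mean)², giving A: 6; B: 16.56; C: 1.19531.
Overall E[X²] = 0.4·6 + 0.2·16.56 + 0.4·1.19531 = 6.19013.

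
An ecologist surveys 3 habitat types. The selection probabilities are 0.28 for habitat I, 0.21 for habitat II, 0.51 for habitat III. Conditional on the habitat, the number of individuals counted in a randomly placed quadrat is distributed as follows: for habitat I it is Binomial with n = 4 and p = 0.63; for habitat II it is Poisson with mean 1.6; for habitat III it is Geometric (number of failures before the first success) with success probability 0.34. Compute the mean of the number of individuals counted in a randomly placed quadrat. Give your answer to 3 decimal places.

Component means — I: 2.52; II: 1.6; III: 1.94118.
E[X] = 0.28·2.52 + 0.21·1.6 + 0.51·1.94118 = 2.0316.

2.032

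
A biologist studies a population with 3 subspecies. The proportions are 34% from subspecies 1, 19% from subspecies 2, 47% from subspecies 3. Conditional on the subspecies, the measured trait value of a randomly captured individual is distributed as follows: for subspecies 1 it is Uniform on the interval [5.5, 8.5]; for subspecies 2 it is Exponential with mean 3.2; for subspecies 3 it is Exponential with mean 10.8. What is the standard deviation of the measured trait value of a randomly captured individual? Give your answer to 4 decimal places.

Per component, 1: μ=7, E[X²]=49.75; 2: μ=3.2, E[X²]=20.48; 3: μ=10.8, E[X²]=233.28.
E[X] = 0.34·7 + 0.19·3.2 + 0.47·10.8 = 8.064.
E[X²] = 0.34·49.75 + 0.19·20.48 + 0.47·233.28 = 130.448.
Var(X) = E[X²] − (E[X])² = 130.448 − 65.0281 = 65.4197.
SD(X) = √65.4197 = 8.08824.

8.0882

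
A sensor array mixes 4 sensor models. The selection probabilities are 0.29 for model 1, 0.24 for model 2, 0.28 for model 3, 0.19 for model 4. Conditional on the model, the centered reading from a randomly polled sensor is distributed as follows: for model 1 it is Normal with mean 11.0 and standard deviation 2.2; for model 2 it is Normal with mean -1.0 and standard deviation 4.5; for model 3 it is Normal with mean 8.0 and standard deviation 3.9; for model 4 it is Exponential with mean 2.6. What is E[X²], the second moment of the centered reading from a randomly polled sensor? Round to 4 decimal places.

66.3412

For each component E[X²] = Var + (mean)², giving 1: 125.84; 2: 21.25; 3: 79.21; 4: 13.52.
Overall E[X²] = 0.29·125.84 + 0.24·21.25 + 0.28·79.21 + 0.19·13.52 = 66.3412.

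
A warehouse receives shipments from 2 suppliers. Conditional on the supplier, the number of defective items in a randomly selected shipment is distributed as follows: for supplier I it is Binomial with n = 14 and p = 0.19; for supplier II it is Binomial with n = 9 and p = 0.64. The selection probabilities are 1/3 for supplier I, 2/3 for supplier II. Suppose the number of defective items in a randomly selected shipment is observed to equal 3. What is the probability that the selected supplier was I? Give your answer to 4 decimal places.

Likelihoods P(X=3 | ·): I: 0.245865; II: 0.047933.
Posterior ∝ prior × likelihood. Numerator for I: 0.333333·0.245865 = 0.0819551.
Normalizing constant: 0.333333·0.245865 + 0.666667·0.047933 = 0.11391.
P(I | observation) = 0.0819551 / 0.11391 = 0.71947.

0.7195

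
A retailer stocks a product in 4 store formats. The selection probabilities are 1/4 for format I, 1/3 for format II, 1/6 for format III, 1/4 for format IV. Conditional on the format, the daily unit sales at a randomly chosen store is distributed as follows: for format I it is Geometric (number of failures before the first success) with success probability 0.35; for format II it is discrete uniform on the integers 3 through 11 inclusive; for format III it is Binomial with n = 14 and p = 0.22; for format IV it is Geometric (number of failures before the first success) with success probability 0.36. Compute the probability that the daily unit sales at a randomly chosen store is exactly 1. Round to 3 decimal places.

0.135

Conditional on each format, P(X = 1): I: 0.2275; II: 0; III: 0.121837; IV: 0.2304.
By total probability, P(X = 1) = 0.25·0.2275 + 0.333333·0 + 0.166667·0.121837 + 0.25·0.2304 = 0.134781.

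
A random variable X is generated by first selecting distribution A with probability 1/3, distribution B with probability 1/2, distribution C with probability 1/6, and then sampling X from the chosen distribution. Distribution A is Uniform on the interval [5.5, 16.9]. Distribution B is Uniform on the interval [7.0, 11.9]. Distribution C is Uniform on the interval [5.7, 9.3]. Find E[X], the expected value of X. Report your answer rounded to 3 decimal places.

9.708

Component means — A: 11.2; B: 9.45; C: 7.5.
E[X] = 0.333333·11.2 + 0.5·9.45 + 0.166667·7.5 = 9.70833.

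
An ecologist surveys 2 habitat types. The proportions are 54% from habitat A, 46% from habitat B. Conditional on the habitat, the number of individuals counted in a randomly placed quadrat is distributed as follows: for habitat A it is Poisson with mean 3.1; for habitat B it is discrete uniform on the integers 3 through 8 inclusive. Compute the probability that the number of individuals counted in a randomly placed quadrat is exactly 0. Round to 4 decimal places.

0.0243

Conditional on each habitat, P(X = 0): A: 0.0450492; B: 0.
By total probability, P(X = 0) = 0.54·0.0450492 + 0.46·0 = 0.0243266.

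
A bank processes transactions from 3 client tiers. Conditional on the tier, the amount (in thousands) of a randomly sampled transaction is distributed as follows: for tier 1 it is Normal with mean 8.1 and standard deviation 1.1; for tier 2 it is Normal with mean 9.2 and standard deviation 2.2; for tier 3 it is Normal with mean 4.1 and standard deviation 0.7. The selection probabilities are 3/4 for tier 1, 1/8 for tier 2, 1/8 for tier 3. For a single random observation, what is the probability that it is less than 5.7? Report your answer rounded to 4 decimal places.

0.1415

Conditional on each tier, P(X < 5.7): 1: 0.0145615; 2: 0.055815; 3: 0.988865.
By total probability, P(X < 5.7) = 0.75·0.0145615 + 0.125·0.055815 + 0.125·0.988865 = 0.141506.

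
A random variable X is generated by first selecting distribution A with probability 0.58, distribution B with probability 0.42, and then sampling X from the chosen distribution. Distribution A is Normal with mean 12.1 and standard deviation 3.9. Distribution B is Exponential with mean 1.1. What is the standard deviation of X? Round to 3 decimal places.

6.229

Per component, A: μ=12.1, E[X²]=161.62; B: μ=1.1, E[X²]=2.42.
E[X] = 0.58·12.1 + 0.42·1.1 = 7.48.
E[X²] = 0.58·161.62 + 0.42·2.42 = 94.756.
Var(X) = E[X²] − (E[X])² = 94.756 − 55.9504 = 38.8056.
SD(X) = √38.8056 = 6.22941.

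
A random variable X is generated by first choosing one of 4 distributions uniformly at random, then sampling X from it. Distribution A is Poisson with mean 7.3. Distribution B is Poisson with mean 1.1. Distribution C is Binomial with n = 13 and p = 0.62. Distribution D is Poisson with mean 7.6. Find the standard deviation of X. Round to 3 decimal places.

Per component, A: μ=7.3, E[X²]=60.59; B: μ=1.1, E[X²]=2.31; C: μ=8.06, E[X²]=68.0264; D: μ=7.6, E[X²]=65.36.
E[X] = 0.25·7.3 + 0.25·1.1 + 0.25·8.06 + 0.25·7.6 = 6.015.
E[X²] = 0.25·60.59 + 0.25·2.31 + 0.25·68.0264 + 0.25·65.36 = 49.0716.
Var(X) = E[X²] − (E[X])² = 49.0716 − 36.1802 = 12.8914.
SD(X) = √12.8914 = 3.59046.

3.590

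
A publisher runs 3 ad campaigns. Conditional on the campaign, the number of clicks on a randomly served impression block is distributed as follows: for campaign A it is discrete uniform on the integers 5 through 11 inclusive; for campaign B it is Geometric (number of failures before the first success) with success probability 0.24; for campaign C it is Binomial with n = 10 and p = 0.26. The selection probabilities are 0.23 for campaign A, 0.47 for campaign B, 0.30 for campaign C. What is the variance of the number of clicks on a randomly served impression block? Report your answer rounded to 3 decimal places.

Per component, A: μ=8, E[X²]=68; B: μ=3.16667, E[X²]=23.2222; C: μ=2.6, E[X²]=8.684.
E[X] = 0.23·8 + 0.47·3.16667 + 0.3·2.6 = 4.10833.
E[X²] = 0.23·68 + 0.47·23.2222 + 0.3·8.684 = 29.1596.
Var(X) = E[X²] − (E[X])² = 29.1596 − 16.8784 = 12.2812.

12.281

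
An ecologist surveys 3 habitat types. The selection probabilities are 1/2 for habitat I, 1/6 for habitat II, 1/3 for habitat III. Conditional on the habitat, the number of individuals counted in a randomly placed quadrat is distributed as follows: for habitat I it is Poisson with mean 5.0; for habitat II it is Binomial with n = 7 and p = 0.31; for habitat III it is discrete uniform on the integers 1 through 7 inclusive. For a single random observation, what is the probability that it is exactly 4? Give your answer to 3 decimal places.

Conditional on each habitat, P(X = 4): I: 0.175467; II: 0.106185; III: 0.142857.
By total probability, P(X = 4) = 0.5·0.175467 + 0.166667·0.106185 + 0.333333·0.142857 = 0.15305.

0.153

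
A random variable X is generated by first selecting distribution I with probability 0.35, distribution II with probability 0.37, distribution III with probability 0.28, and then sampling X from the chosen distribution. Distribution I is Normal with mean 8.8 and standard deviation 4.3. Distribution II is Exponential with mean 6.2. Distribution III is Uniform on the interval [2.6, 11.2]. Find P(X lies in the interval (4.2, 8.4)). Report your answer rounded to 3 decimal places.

Conditional on each component, P(4.2 < X < 8.4): I: 0.320581; II: 0.249937; III: 0.488372.
By total probability, P(4.2 < X < 8.4) = 0.35·0.320581 + 0.37·0.249937 + 0.28·0.488372 = 0.341424.

0.341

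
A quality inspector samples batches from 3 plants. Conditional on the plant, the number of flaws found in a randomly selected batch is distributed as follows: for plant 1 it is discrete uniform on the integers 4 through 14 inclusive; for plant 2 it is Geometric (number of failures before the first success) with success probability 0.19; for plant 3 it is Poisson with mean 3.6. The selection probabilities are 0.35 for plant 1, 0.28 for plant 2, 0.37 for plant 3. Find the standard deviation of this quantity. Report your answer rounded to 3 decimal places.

4.139

Per component, 1: μ=9, E[X²]=91; 2: μ=4.26316, E[X²]=40.6122; 3: μ=3.6, E[X²]=16.56.
E[X] = 0.35·9 + 0.28·4.26316 + 0.37·3.6 = 5.67568.
E[X²] = 0.35·91 + 0.28·40.6122 + 0.37·16.56 = 49.3486.
Var(X) = E[X²] − (E[X])² = 49.3486 − 32.2134 = 17.1352.
SD(X) = √17.1352 = 4.13947.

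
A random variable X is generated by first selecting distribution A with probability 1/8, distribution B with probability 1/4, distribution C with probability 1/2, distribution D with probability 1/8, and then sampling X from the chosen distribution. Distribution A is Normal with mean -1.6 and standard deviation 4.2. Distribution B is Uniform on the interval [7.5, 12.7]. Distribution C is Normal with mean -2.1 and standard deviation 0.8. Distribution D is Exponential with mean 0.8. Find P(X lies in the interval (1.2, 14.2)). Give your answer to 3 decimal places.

Conditional on each component, P(1.2 < X < 14.2): A: 0.252408; B: 1; C: 1.85367e-05; D: 0.22313.
By total probability, P(1.2 < X < 14.2) = 0.125·0.252408 + 0.25·1 + 0.5·1.85367e-05 + 0.125·0.22313 = 0.309452.

0.309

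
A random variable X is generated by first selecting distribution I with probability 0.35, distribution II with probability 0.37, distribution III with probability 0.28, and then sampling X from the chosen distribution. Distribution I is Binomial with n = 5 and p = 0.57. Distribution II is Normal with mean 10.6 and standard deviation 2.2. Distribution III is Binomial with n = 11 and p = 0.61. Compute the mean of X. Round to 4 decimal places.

Component means — I: 2.85; II: 10.6; III: 6.71.
E[X] = 0.35·2.85 + 0.37·10.6 + 0.28·6.71 = 6.7983.

6.7983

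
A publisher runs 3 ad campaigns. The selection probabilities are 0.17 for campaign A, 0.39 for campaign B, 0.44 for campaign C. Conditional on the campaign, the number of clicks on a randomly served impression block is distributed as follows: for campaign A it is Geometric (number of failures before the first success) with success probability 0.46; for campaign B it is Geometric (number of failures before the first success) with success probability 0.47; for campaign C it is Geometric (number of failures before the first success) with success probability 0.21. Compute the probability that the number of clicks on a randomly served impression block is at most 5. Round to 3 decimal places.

0.880

Conditional on each campaign, P(X ≤ 5): A: 0.975205; B: 0.977836; C: 0.756913.
By total probability, P(X ≤ 5) = 0.17·0.975205 + 0.39·0.977836 + 0.44·0.756913 = 0.880182.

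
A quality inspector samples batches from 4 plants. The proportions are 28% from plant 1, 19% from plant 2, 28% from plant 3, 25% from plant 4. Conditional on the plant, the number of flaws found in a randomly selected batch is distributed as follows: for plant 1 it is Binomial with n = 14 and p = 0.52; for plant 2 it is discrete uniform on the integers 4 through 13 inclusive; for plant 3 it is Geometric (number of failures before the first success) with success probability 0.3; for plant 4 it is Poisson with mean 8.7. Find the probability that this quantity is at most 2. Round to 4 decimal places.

0.1871

Conditional on each plant, P(X ≤ 2): 1: 0.00423799; 2: 0; 3: 0.657; 4: 0.00792032.
By total probability, P(X ≤ 2) = 0.28·0.00423799 + 0.19·0 + 0.28·0.657 + 0.25·0.00792032 = 0.187127.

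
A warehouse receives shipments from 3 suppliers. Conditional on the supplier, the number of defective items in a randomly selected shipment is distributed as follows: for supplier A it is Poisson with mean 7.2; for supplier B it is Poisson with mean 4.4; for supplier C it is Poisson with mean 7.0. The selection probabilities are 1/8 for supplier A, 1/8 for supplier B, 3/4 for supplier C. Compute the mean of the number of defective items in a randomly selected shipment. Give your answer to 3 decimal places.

6.700

Component means — A: 7.2; B: 4.4; C: 7.
E[X] = 0.125·7.2 + 0.125·4.4 + 0.75·7 = 6.7.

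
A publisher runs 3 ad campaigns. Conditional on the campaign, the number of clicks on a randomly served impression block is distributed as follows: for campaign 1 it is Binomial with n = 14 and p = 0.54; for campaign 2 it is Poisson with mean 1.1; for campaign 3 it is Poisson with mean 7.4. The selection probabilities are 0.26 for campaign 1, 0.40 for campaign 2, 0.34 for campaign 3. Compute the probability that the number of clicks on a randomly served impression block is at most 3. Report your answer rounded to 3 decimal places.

0.415

Conditional on each campaign, P(X ≤ 3): 1: 0.0138976; 2: 0.974258; 3: 0.063153.
By total probability, P(X ≤ 3) = 0.26·0.0138976 + 0.4·0.974258 + 0.34·0.063153 = 0.414789.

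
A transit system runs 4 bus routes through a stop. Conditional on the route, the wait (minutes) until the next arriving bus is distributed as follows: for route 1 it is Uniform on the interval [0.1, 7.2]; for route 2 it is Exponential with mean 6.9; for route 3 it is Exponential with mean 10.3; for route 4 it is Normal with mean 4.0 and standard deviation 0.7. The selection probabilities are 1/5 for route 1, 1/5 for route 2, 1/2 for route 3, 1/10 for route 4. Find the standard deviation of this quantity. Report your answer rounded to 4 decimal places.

Per component, 1: μ=3.65, E[X²]=17.5233; 2: μ=6.9, E[X²]=95.22; 3: μ=10.3, E[X²]=212.18; 4: μ=4, E[X²]=16.49.
E[X] = 0.2·3.65 + 0.2·6.9 + 0.5·10.3 + 0.1·4 = 7.66.
E[X²] = 0.2·17.5233 + 0.2·95.22 + 0.5·212.18 + 0.1·16.49 = 130.288.
Var(X) = E[X²] − (E[X])² = 130.288 − 58.6756 = 71.6121.
SD(X) = √71.6121 = 8.46239.

8.4624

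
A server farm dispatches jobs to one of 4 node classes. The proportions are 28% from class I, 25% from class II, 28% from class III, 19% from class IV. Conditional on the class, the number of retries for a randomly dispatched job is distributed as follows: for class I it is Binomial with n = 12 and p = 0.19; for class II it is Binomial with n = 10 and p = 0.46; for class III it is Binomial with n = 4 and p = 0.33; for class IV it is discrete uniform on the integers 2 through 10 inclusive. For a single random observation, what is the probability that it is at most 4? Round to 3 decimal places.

Conditional on each class, P(X ≤ 4): I: 0.939989; II: 0.478443; III: 1; IV: 0.333333.
By total probability, P(X ≤ 4) = 0.28·0.939989 + 0.25·0.478443 + 0.28·1 + 0.19·0.333333 = 0.726141.

0.726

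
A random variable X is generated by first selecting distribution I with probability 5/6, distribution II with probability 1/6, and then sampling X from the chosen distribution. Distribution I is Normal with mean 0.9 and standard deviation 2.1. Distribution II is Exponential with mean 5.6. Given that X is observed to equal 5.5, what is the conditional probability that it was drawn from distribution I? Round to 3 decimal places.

Likelihoods f(5.5 | ·): I: 0.0172496; II: 0.0668764.
Posterior ∝ prior × likelihood. Numerator for I: 0.833333·0.0172496 = 0.0143746.
Normalizing constant: 0.833333·0.0172496 + 0.166667·0.0668764 = 0.0255207.
P(I | observation) = 0.0143746 / 0.0255207 = 0.563254.

0.563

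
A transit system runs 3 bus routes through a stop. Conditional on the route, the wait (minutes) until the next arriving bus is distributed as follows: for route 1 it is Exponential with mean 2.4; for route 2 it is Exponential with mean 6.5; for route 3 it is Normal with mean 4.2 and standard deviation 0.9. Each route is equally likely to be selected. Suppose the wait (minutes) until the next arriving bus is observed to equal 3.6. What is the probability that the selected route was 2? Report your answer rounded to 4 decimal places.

Likelihoods f(3.6 | ·): 1: 0.0929709; 2: 0.0884208; 3: 0.354942.
Posterior ∝ prior × likelihood. Numerator for 2: 0.333333·0.0884208 = 0.0294736.
Normalizing constant: 0.333333·0.0929709 + 0.333333·0.0884208 + 0.333333·0.354942 = 0.178778.
P(2 | observation) = 0.0294736 / 0.178778 = 0.164861.

0.1649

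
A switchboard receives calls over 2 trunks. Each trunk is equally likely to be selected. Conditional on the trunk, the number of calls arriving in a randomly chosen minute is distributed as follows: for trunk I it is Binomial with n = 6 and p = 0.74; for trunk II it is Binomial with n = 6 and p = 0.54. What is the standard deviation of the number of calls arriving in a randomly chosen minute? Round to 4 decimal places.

Per component, I: μ=4.44, E[X²]=20.868; II: μ=3.24, E[X²]=11.988.
E[X] = 0.5·4.44 + 0.5·3.24 = 3.84.
E[X²] = 0.5·20.868 + 0.5·11.988 = 16.428.
Var(X) = E[X²] − (E[X])² = 16.428 − 14.7456 = 1.6824.
SD(X) = √1.6824 = 1.29707.

1.2971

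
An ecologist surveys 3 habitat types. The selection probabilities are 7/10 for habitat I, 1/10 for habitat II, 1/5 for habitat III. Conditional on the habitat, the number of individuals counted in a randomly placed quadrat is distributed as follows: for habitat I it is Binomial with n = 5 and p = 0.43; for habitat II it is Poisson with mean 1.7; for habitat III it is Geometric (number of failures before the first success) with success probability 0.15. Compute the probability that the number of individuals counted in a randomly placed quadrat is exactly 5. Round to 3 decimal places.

0.026

Conditional on each habitat, P(X = 5): I: 0.0147008; II: 0.0216154; III: 0.0665558.
By total probability, P(X = 5) = 0.7·0.0147008 + 0.1·0.0216154 + 0.2·0.0665558 = 0.0257633.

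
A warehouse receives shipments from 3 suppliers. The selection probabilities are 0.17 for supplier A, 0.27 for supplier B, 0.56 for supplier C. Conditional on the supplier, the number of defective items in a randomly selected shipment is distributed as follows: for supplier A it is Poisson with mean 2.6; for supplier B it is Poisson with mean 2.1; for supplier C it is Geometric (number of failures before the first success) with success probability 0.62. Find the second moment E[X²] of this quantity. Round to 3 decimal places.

4.113

For each component E[X²] = Var + (mean)², giving A: 9.36; B: 6.51; C: 1.3642.
Overall E[X²] = 0.17·9.36 + 0.27·6.51 + 0.56·1.3642 = 4.11285.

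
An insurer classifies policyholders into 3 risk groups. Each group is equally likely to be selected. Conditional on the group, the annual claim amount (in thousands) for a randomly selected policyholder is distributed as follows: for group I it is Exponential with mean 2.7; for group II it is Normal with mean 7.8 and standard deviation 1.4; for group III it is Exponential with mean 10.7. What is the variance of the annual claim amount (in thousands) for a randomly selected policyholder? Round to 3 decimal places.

Per component, I: μ=2.7, E[X²]=14.58; II: μ=7.8, E[X²]=62.8; III: μ=10.7, E[X²]=228.98.
E[X] = 0.333333·2.7 + 0.333333·7.8 + 0.333333·10.7 = 7.06667.
E[X²] = 0.333333·14.58 + 0.333333·62.8 + 0.333333·228.98 = 102.12.
Var(X) = E[X²] − (E[X])² = 102.12 − 49.9378 = 52.1822.

52.182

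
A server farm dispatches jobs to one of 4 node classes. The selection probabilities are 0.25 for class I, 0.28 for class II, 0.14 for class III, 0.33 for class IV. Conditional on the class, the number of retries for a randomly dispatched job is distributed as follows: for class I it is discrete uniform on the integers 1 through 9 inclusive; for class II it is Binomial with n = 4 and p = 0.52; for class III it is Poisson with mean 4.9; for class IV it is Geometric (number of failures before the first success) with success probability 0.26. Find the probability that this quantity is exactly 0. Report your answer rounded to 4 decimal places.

Conditional on each class, P(X = 0): I: 0; II: 0.0530842; III: 0.00744658; IV: 0.26.
By total probability, P(X = 0) = 0.25·0 + 0.28·0.0530842 + 0.14·0.00744658 + 0.33·0.26 = 0.101706.

0.1017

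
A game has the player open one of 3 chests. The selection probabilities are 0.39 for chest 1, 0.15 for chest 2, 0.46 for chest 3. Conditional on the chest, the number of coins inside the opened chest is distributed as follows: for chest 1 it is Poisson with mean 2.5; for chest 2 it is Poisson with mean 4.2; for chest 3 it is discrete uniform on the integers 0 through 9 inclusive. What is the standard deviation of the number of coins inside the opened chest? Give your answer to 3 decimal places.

Per component, 1: μ=2.5, E[X²]=8.75; 2: μ=4.2, E[X²]=21.84; 3: μ=4.5, E[X²]=28.5.
E[X] = 0.39·2.5 + 0.15·4.2 + 0.46·4.5 = 3.675.
E[X²] = 0.39·8.75 + 0.15·21.84 + 0.46·28.5 = 19.7985.
Var(X) = E[X²] − (E[X])² = 19.7985 − 13.5056 = 6.29287.
SD(X) = √6.29287 = 2.50856.

2.509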